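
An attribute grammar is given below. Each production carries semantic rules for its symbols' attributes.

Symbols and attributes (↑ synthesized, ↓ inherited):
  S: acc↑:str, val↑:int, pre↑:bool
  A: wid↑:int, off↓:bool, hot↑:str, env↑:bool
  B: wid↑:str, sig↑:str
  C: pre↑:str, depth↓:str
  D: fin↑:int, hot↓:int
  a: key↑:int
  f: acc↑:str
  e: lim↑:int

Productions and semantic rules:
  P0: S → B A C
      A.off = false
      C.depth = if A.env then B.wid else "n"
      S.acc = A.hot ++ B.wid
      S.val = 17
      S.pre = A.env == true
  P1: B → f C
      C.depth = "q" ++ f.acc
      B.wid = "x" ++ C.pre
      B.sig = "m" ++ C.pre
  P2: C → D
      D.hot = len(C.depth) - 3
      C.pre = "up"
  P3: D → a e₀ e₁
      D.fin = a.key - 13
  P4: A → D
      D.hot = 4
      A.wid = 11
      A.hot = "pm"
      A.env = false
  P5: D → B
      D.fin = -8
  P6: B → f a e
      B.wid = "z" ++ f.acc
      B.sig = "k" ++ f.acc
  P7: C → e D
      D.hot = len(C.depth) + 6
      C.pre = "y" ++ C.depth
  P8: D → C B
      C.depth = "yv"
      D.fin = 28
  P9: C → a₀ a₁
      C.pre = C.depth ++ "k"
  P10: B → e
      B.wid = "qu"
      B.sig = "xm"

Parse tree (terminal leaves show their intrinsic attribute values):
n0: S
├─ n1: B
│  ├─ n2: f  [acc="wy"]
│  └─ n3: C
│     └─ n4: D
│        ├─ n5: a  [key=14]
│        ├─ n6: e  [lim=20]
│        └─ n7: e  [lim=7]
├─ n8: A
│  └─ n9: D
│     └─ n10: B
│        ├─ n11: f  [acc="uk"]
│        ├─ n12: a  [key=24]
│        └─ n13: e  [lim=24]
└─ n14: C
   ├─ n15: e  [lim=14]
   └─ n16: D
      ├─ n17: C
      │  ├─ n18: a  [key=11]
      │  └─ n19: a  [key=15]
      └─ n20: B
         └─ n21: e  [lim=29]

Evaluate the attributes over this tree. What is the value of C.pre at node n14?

"yn"

1. n2.acc = "wy"  [terminal]
2. n3.depth = "qwy"  ["q" ++ f.acc]
3. n4.hot = 0  [len(C.depth) - 3]
4. n5.key = 14  [terminal]
5. n6.lim = 20  [terminal]
6. n7.lim = 7  [terminal]
7. n4.fin = 1  [a.key - 13]
8. n3.pre = "up"  ["up"]
9. n1.wid = "xup"  ["x" ++ C.pre]
10. n1.sig = "mup"  ["m" ++ C.pre]
11. n8.off = false  [false]
12. n9.hot = 4  [4]
13. n11.acc = "uk"  [terminal]
14. n12.key = 24  [terminal]
15. n13.lim = 24  [terminal]
16. n10.wid = "zuk"  ["z" ++ f.acc]
17. n10.sig = "kuk"  ["k" ++ f.acc]
18. n9.fin = -8  [-8]
19. n8.wid = 11  [11]
20. n8.hot = "pm"  ["pm"]
21. n8.env = false  [false]
22. n14.depth = "n"  [if A.env then B.wid else "n"]
23. n15.lim = 14  [terminal]
24. n16.hot = 7  [len(C.depth) + 6]
25. n17.depth = "yv"  ["yv"]
26. n18.key = 11  [terminal]
27. n19.key = 15  [terminal]
28. n17.pre = "yvk"  [C.depth ++ "k"]
29. n21.lim = 29  [terminal]
30. n20.wid = "qu"  ["qu"]
31. n20.sig = "xm"  ["xm"]
32. n16.fin = 28  [28]
33. n14.pre = "yn"  ["y" ++ C.depth]
34. n0.acc = "pmxup"  [A.hot ++ B.wid]
35. n0.val = 17  [17]
36. n0.pre = false  [A.env == true]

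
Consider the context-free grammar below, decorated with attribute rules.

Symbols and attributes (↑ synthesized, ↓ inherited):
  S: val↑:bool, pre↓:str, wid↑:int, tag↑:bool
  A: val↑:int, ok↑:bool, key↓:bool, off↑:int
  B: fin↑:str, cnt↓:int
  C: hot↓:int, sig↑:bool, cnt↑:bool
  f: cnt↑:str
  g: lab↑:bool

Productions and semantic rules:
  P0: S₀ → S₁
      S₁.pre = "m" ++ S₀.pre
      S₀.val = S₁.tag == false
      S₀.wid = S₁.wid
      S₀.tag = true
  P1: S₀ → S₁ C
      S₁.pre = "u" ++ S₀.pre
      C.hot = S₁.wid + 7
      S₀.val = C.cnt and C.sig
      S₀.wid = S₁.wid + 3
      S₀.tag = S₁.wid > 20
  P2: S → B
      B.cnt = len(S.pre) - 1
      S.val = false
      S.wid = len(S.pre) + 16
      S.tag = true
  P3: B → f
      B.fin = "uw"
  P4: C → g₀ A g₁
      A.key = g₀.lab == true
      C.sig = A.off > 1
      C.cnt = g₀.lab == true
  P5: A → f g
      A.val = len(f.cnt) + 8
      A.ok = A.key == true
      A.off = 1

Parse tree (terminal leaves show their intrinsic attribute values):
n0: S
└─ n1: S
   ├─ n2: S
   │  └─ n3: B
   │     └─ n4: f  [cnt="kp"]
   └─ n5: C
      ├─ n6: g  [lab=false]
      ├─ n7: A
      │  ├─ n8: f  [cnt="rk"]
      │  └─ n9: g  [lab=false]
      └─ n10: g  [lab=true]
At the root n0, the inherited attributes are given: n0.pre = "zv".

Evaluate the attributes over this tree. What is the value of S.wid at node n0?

23

1. n0.pre = "zv"  [given at root]
2. n1.pre = "mzv"  ["m" ++ S₀.pre]
3. n2.pre = "umzv"  ["u" ++ S₀.pre]
4. n3.cnt = 3  [len(S.pre) - 1]
5. n4.cnt = "kp"  [terminal]
6. n3.fin = "uw"  ["uw"]
7. n2.val = false  [false]
8. n2.wid = 20  [len(S.pre) + 16]
9. n2.tag = true  [true]
10. n5.hot = 27  [S₁.wid + 7]
11. n6.lab = false  [terminal]
12. n7.key = false  [g₀.lab == true]
13. n8.cnt = "rk"  [terminal]
14. n9.lab = false  [terminal]
15. n7.val = 10  [len(f.cnt) + 8]
16. n7.ok = false  [A.key == true]
17. n7.off = 1  [1]
18. n10.lab = true  [terminal]
19. n5.sig = false  [A.off > 1]
20. n5.cnt = false  [g₀.lab == true]
21. n1.val = false  [C.cnt and C.sig]
22. n1.wid = 23  [S₁.wid + 3]
23. n1.tag = false  [S₁.wid > 20]
24. n0.val = true  [S₁.tag == false]
25. n0.wid = 23  [S₁.wid]
26. n0.tag = true  [true]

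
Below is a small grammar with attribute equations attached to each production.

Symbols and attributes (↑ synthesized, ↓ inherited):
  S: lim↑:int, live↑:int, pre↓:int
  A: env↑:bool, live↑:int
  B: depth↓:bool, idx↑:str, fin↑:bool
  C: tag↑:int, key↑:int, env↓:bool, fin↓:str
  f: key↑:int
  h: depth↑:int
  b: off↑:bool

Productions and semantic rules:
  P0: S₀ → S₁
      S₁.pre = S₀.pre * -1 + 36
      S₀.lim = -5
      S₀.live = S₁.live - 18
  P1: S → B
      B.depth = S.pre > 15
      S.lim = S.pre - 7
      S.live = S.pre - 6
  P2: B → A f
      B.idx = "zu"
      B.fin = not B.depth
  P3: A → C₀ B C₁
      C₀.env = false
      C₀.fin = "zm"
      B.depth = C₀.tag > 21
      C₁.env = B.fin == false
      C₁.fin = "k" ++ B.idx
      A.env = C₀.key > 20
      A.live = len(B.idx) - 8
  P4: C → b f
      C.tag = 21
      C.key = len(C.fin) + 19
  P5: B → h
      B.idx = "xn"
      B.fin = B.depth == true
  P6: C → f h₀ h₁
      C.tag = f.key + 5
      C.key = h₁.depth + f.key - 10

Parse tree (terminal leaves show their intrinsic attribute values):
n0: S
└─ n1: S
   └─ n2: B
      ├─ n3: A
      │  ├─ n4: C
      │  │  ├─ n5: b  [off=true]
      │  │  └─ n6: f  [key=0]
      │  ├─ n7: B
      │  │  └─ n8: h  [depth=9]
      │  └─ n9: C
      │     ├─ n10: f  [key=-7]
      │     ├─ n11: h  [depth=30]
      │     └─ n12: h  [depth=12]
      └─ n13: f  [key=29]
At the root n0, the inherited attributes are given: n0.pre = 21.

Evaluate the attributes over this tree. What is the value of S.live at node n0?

1. n0.pre = 21  [given at root]
2. n1.pre = 15  [S₀.pre * -1 + 36]
3. n2.depth = false  [S.pre > 15]
4. n4.env = false  [false]
5. n4.fin = "zm"  ["zm"]
6. n5.off = true  [terminal]
7. n6.key = 0  [terminal]
8. n4.tag = 21  [21]
9. n4.key = 21  [len(C.fin) + 19]
10. n7.depth = false  [C₀.tag > 21]
11. n8.depth = 9  [terminal]
12. n7.idx = "xn"  ["xn"]
13. n7.fin = false  [B.depth == true]
14. n9.env = true  [B.fin == false]
15. n9.fin = "kxn"  ["k" ++ B.idx]
16. n10.key = -7  [terminal]
17. n11.depth = 30  [terminal]
18. n12.depth = 12  [terminal]
19. n9.tag = -2  [f.key + 5]
20. n9.key = -5  [h₁.depth + f.key - 10]
21. n3.env = true  [C₀.key > 20]
22. n3.live = -6  [len(B.idx) - 8]
23. n13.key = 29  [terminal]
24. n2.idx = "zu"  ["zu"]
25. n2.fin = true  [not B.depth]
26. n1.lim = 8  [S.pre - 7]
27. n1.live = 9  [S.pre - 6]
28. n0.lim = -5  [-5]
29. n0.live = -9  [S₁.live - 18]

-9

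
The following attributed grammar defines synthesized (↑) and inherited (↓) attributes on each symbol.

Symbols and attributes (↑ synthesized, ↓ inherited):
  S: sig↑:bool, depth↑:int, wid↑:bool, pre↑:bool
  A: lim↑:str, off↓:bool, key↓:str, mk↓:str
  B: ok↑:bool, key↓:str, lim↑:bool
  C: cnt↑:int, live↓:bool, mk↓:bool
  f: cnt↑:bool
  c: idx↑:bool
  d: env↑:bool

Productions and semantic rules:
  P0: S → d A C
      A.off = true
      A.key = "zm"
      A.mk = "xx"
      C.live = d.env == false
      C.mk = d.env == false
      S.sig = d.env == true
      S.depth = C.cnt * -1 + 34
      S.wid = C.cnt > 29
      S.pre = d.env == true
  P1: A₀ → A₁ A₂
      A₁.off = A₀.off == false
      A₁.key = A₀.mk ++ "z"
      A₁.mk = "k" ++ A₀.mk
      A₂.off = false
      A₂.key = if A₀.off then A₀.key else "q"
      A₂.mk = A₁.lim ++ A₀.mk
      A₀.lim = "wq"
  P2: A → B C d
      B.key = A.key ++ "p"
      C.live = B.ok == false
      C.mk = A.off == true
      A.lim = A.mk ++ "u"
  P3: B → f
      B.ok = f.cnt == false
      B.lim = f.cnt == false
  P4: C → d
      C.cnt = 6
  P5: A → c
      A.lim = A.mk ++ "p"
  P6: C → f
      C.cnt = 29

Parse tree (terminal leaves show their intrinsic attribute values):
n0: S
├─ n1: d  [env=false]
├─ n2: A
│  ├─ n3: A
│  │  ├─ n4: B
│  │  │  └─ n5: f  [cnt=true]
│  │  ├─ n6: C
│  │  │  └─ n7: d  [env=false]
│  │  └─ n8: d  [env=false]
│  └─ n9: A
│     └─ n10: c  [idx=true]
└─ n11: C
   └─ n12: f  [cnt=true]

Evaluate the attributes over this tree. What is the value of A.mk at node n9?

1. n1.env = false  [terminal]
2. n2.off = true  [true]
3. n2.key = "zm"  ["zm"]
4. n2.mk = "xx"  ["xx"]
5. n3.off = false  [A₀.off == false]
6. n3.key = "xxz"  [A₀.mk ++ "z"]
7. n3.mk = "kxx"  ["k" ++ A₀.mk]
8. n4.key = "xxzp"  [A.key ++ "p"]
9. n5.cnt = true  [terminal]
10. n4.ok = false  [f.cnt == false]
11. n4.lim = false  [f.cnt == false]
12. n6.live = true  [B.ok == false]
13. n6.mk = false  [A.off == true]
14. n7.env = false  [terminal]
15. n6.cnt = 6  [6]
16. n8.env = false  [terminal]
17. n3.lim = "kxxu"  [A.mk ++ "u"]
18. n9.off = false  [false]
19. n9.key = "zm"  [if A₀.off then A₀.key else "q"]
20. n9.mk = "kxxuxx"  [A₁.lim ++ A₀.mk]
21. n10.idx = true  [terminal]
22. n9.lim = "kxxuxxp"  [A.mk ++ "p"]
23. n2.lim = "wq"  ["wq"]
24. n11.live = true  [d.env == false]
25. n11.mk = true  [d.env == false]
26. n12.cnt = true  [terminal]
27. n11.cnt = 29  [29]
28. n0.sig = false  [d.env == true]
29. n0.depth = 5  [C.cnt * -1 + 34]
30. n0.wid = false  [C.cnt > 29]
31. n0.pre = false  [d.env == true]

"kxxuxx"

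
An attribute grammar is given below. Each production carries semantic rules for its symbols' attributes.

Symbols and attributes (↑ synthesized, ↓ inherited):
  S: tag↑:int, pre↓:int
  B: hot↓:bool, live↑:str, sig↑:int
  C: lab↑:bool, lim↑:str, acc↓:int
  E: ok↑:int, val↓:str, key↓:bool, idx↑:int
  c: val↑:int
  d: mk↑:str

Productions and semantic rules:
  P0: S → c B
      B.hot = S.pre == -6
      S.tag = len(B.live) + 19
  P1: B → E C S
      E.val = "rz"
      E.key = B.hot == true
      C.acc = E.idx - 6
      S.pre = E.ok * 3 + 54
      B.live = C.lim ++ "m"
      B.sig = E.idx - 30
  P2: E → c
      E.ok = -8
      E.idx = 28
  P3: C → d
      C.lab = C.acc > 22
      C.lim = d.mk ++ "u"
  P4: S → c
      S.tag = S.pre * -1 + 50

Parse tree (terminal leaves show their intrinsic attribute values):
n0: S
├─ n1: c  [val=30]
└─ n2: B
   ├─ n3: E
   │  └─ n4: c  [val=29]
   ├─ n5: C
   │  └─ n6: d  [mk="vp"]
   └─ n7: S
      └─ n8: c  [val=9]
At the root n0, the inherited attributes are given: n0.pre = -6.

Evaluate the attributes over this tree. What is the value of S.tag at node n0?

1. n0.pre = -6  [given at root]
2. n1.val = 30  [terminal]
3. n2.hot = true  [S.pre == -6]
4. n3.val = "rz"  ["rz"]
5. n3.key = true  [B.hot == true]
6. n4.val = 29  [terminal]
7. n3.ok = -8  [-8]
8. n3.idx = 28  [28]
9. n5.acc = 22  [E.idx - 6]
10. n6.mk = "vp"  [terminal]
11. n5.lab = false  [C.acc > 22]
12. n5.lim = "vpu"  [d.mk ++ "u"]
13. n7.pre = 30  [E.ok * 3 + 54]
14. n8.val = 9  [terminal]
15. n7.tag = 20  [S.pre * -1 + 50]
16. n2.live = "vpum"  [C.lim ++ "m"]
17. n2.sig = -2  [E.idx - 30]
18. n0.tag = 23  [len(B.live) + 19]

23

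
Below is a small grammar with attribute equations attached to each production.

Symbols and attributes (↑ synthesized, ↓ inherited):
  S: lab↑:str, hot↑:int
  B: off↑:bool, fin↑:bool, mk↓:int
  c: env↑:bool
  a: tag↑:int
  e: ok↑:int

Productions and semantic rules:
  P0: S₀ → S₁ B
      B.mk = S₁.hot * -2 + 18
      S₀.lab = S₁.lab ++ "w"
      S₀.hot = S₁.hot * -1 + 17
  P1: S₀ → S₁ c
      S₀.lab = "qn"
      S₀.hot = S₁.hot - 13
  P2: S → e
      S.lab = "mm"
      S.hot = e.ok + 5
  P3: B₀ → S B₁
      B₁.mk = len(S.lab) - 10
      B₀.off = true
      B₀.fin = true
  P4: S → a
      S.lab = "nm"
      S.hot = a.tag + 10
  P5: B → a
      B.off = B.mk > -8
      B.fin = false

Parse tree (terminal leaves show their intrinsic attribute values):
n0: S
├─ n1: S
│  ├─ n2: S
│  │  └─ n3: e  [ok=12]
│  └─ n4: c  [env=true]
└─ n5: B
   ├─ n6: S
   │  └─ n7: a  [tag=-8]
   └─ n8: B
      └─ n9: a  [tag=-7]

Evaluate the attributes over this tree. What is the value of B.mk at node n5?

10

1. n3.ok = 12  [terminal]
2. n2.lab = "mm"  ["mm"]
3. n2.hot = 17  [e.ok + 5]
4. n4.env = true  [terminal]
5. n1.lab = "qn"  ["qn"]
6. n1.hot = 4  [S₁.hot - 13]
7. n5.mk = 10  [S₁.hot * -2 + 18]
8. n7.tag = -8  [terminal]
9. n6.lab = "nm"  ["nm"]
10. n6.hot = 2  [a.tag + 10]
11. n8.mk = -8  [len(S.lab) - 10]
12. n9.tag = -7  [terminal]
13. n8.off = false  [B.mk > -8]
14. n8.fin = false  [false]
15. n5.off = true  [true]
16. n5.fin = true  [true]
17. n0.lab = "qnw"  [S₁.lab ++ "w"]
18. n0.hot = 13  [S₁.hot * -1 + 17]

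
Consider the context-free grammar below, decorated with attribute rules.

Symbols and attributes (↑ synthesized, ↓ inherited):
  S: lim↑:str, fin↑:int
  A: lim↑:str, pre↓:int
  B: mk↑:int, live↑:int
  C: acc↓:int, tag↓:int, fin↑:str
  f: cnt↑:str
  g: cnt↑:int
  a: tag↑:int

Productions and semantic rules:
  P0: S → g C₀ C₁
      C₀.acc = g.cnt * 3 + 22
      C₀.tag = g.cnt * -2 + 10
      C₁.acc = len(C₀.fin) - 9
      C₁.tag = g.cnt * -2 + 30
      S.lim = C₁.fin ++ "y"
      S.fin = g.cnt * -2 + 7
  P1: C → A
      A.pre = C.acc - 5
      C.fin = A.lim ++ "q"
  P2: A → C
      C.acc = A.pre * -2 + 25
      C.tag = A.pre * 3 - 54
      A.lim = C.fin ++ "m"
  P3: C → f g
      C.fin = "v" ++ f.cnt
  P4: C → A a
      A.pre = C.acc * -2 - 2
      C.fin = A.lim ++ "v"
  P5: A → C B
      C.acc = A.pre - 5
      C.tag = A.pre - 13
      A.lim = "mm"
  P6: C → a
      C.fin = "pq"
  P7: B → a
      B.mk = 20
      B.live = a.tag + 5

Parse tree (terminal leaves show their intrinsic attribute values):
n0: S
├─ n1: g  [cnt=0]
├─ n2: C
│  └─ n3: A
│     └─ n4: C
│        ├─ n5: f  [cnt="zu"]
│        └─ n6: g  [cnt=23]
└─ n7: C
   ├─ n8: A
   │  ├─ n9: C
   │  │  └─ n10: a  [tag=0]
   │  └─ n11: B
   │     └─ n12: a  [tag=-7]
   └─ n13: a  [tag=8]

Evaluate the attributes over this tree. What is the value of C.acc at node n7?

1. n1.cnt = 0  [terminal]
2. n2.acc = 22  [g.cnt * 3 + 22]
3. n2.tag = 10  [g.cnt * -2 + 10]
4. n3.pre = 17  [C.acc - 5]
5. n4.acc = -9  [A.pre * -2 + 25]
6. n4.tag = -3  [A.pre * 3 - 54]
7. n5.cnt = "zu"  [terminal]
8. n6.cnt = 23  [terminal]
9. n4.fin = "vzu"  ["v" ++ f.cnt]
10. n3.lim = "vzum"  [C.fin ++ "m"]
11. n2.fin = "vzumq"  [A.lim ++ "q"]
12. n7.acc = -4  [len(C₀.fin) - 9]
13. n7.tag = 30  [g.cnt * -2 + 30]
14. n8.pre = 6  [C.acc * -2 - 2]
15. n9.acc = 1  [A.pre - 5]
16. n9.tag = -7  [A.pre - 13]
17. n10.tag = 0  [terminal]
18. n9.fin = "pq"  ["pq"]
19. n12.tag = -7  [terminal]
20. n11.mk = 20  [20]
21. n11.live = -2  [a.tag + 5]
22. n8.lim = "mm"  ["mm"]
23. n13.tag = 8  [terminal]
24. n7.fin = "mmv"  [A.lim ++ "v"]
25. n0.lim = "mmvy"  [C₁.fin ++ "y"]
26. n0.fin = 7  [g.cnt * -2 + 7]

-4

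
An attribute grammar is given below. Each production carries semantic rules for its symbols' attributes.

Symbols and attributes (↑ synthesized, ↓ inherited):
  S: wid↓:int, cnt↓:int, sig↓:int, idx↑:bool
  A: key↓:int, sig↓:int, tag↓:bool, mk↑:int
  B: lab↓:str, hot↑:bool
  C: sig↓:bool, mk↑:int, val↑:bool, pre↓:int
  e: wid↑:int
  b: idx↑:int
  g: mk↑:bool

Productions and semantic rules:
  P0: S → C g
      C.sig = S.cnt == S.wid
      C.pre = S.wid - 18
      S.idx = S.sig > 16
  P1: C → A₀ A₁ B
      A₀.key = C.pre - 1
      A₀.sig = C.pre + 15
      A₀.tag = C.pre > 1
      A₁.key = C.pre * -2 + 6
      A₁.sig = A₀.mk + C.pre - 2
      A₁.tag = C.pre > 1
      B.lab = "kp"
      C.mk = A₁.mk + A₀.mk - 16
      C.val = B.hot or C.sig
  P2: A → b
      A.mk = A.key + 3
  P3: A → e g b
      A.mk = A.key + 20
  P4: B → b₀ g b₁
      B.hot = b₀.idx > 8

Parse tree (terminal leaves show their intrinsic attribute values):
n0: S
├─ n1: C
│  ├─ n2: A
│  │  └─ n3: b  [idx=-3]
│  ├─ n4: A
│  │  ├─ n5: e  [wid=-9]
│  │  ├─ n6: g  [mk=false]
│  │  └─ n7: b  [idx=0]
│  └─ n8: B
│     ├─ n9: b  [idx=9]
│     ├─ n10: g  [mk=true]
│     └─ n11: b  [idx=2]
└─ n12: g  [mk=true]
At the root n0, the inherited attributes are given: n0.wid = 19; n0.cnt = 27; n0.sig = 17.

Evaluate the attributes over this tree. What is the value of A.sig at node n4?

2

1. n0.wid = 19  [given at root]
2. n0.cnt = 27  [given at root]
3. n0.sig = 17  [given at root]
4. n1.sig = false  [S.cnt == S.wid]
5. n1.pre = 1  [S.wid - 18]
6. n2.key = 0  [C.pre - 1]
7. n2.sig = 16  [C.pre + 15]
8. n2.tag = false  [C.pre > 1]
9. n3.idx = -3  [terminal]
10. n2.mk = 3  [A.key + 3]
11. n4.key = 4  [C.pre * -2 + 6]
12. n4.sig = 2  [A₀.mk + C.pre - 2]
13. n4.tag = false  [C.pre > 1]
14. n5.wid = -9  [terminal]
15. n6.mk = false  [terminal]
16. n7.idx = 0  [terminal]
17. n4.mk = 24  [A.key + 20]
18. n8.lab = "kp"  ["kp"]
19. n9.idx = 9  [terminal]
20. n10.mk = true  [terminal]
21. n11.idx = 2  [terminal]
22. n8.hot = true  [b₀.idx > 8]
23. n1.mk = 11  [A₁.mk + A₀.mk - 16]
24. n1.val = true  [B.hot or C.sig]
25. n12.mk = true  [terminal]
26. n0.idx = true  [S.sig > 16]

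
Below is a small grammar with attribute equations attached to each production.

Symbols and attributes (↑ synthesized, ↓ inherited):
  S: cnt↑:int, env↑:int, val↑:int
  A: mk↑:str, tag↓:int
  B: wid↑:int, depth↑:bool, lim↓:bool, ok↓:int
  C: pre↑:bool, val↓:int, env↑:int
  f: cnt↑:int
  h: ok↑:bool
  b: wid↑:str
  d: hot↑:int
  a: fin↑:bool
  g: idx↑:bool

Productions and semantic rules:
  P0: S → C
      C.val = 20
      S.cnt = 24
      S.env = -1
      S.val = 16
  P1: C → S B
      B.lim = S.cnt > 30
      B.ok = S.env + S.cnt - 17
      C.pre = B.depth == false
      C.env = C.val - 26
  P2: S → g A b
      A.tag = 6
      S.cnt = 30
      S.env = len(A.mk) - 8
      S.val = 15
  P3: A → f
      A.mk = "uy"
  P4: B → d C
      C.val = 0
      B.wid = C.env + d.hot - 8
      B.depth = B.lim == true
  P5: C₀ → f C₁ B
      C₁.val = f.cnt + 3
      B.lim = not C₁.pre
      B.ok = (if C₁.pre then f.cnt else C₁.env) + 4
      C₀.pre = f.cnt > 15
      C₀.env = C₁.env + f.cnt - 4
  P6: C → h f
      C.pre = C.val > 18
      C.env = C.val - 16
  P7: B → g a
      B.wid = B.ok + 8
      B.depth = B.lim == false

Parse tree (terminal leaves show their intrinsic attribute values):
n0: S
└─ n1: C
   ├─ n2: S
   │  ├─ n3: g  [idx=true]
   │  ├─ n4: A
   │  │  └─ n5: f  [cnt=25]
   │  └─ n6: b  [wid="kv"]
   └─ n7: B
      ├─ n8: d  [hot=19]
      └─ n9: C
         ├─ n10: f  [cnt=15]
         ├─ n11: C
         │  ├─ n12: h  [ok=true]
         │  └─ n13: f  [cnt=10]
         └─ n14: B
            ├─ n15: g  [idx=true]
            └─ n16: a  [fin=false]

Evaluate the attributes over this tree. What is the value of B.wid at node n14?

14

1. n1.val = 20  [20]
2. n3.idx = true  [terminal]
3. n4.tag = 6  [6]
4. n5.cnt = 25  [terminal]
5. n4.mk = "uy"  ["uy"]
6. n6.wid = "kv"  [terminal]
7. n2.cnt = 30  [30]
8. n2.env = -6  [len(A.mk) - 8]
9. n2.val = 15  [15]
10. n7.lim = false  [S.cnt > 30]
11. n7.ok = 7  [S.env + S.cnt - 17]
12. n8.hot = 19  [terminal]
13. n9.val = 0  [0]
14. n10.cnt = 15  [terminal]
15. n11.val = 18  [f.cnt + 3]
16. n12.ok = true  [terminal]
17. n13.cnt = 10  [terminal]
18. n11.pre = false  [C.val > 18]
19. n11.env = 2  [C.val - 16]
20. n14.lim = true  [not C₁.pre]
21. n14.ok = 6  [(if C₁.pre then f.cnt else C₁.env) + 4]
22. n15.idx = true  [terminal]
23. n16.fin = false  [terminal]
24. n14.wid = 14  [B.ok + 8]
25. n14.depth = false  [B.lim == false]
26. n9.pre = false  [f.cnt > 15]
27. n9.env = 13  [C₁.env + f.cnt - 4]
28. n7.wid = 24  [C.env + d.hot - 8]
29. n7.depth = false  [B.lim == true]
30. n1.pre = true  [B.depth == false]
31. n1.env = -6  [C.val - 26]
32. n0.cnt = 24  [24]
33. n0.env = -1  [-1]
34. n0.val = 16  [16]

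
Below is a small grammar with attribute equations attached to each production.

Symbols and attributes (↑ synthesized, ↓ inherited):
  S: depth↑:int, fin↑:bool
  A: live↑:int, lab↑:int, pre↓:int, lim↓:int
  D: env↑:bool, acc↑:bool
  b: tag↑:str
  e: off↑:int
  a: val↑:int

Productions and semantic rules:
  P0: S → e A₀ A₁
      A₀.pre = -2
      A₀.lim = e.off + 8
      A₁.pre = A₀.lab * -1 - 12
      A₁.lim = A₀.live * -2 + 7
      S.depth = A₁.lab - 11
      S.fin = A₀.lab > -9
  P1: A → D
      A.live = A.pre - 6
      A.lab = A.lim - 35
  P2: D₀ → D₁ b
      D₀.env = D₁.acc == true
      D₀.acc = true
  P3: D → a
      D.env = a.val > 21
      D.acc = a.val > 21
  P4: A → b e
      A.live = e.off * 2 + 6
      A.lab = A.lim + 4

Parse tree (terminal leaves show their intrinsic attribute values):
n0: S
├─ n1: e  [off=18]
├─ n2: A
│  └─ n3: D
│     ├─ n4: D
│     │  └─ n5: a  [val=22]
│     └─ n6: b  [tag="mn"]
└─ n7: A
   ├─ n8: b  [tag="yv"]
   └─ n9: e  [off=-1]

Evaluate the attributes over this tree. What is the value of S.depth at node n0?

1. n1.off = 18  [terminal]
2. n2.pre = -2  [-2]
3. n2.lim = 26  [e.off + 8]
4. n5.val = 22  [terminal]
5. n4.env = true  [a.val > 21]
6. n4.acc = true  [a.val > 21]
7. n6.tag = "mn"  [terminal]
8. n3.env = true  [D₁.acc == true]
9. n3.acc = true  [true]
10. n2.live = -8  [A.pre - 6]
11. n2.lab = -9  [A.lim - 35]
12. n7.pre = -3  [A₀.lab * -1 - 12]
13. n7.lim = 23  [A₀.live * -2 + 7]
14. n8.tag = "yv"  [terminal]
15. n9.off = -1  [terminal]
16. n7.live = 4  [e.off * 2 + 6]
17. n7.lab = 27  [A.lim + 4]
18. n0.depth = 16  [A₁.lab - 11]
19. n0.fin = false  [A₀.lab > -9]

16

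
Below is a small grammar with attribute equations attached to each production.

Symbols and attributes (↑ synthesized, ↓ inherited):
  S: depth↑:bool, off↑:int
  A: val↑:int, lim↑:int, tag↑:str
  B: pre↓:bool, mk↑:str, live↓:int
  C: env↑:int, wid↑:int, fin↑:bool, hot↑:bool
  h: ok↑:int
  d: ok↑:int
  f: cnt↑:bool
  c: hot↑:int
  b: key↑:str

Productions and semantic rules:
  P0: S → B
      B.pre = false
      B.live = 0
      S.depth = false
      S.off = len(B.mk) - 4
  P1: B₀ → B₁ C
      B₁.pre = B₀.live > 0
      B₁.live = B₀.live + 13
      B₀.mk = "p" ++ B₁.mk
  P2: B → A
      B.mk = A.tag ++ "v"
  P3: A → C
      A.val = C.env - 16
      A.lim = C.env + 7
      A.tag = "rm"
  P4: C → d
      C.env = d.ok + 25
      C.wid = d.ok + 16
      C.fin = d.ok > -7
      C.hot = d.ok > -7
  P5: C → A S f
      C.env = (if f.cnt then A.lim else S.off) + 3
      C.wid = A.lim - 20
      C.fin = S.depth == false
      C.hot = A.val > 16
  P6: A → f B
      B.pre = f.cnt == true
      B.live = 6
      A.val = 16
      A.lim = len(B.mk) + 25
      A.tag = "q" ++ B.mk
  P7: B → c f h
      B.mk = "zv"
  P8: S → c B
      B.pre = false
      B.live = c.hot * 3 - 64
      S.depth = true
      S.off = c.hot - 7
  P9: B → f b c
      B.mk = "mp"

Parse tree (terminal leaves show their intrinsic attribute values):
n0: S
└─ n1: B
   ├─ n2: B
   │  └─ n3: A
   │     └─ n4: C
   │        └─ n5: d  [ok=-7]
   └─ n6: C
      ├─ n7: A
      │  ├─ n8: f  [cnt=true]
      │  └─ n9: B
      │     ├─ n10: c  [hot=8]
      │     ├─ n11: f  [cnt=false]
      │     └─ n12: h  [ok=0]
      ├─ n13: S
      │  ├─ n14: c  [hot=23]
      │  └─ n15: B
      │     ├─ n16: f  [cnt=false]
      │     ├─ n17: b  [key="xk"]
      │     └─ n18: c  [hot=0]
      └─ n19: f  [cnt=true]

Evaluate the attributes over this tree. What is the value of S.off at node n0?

1. n1.pre = false  [false]
2. n1.live = 0  [0]
3. n2.pre = false  [B₀.live > 0]
4. n2.live = 13  [B₀.live + 13]
5. n5.ok = -7  [terminal]
6. n4.env = 18  [d.ok + 25]
7. n4.wid = 9  [d.ok + 16]
8. n4.fin = false  [d.ok > -7]
9. n4.hot = false  [d.ok > -7]
10. n3.val = 2  [C.env - 16]
11. n3.lim = 25  [C.env + 7]
12. n3.tag = "rm"  ["rm"]
13. n2.mk = "rmv"  [A.tag ++ "v"]
14. n8.cnt = true  [terminal]
15. n9.pre = true  [f.cnt == true]
16. n9.live = 6  [6]
17. n10.hot = 8  [terminal]
18. n11.cnt = false  [terminal]
19. n12.ok = 0  [terminal]
20. n9.mk = "zv"  ["zv"]
21. n7.val = 16  [16]
22. n7.lim = 27  [len(B.mk) + 25]
23. n7.tag = "qzv"  ["q" ++ B.mk]
24. n14.hot = 23  [terminal]
25. n15.pre = false  [false]
26. n15.live = 5  [c.hot * 3 - 64]
27. n16.cnt = false  [terminal]
28. n17.key = "xk"  [terminal]
29. n18.hot = 0  [terminal]
30. n15.mk = "mp"  ["mp"]
31. n13.depth = true  [true]
32. n13.off = 16  [c.hot - 7]
33. n19.cnt = true  [terminal]
34. n6.env = 30  [(if f.cnt then A.lim else S.off) + 3]
35. n6.wid = 7  [A.lim - 20]
36. n6.fin = false  [S.depth == false]
37. n6.hot = false  [A.val > 16]
38. n1.mk = "prmv"  ["p" ++ B₁.mk]
39. n0.depth = false  [false]
40. n0.off = 0  [len(B.mk) - 4]

0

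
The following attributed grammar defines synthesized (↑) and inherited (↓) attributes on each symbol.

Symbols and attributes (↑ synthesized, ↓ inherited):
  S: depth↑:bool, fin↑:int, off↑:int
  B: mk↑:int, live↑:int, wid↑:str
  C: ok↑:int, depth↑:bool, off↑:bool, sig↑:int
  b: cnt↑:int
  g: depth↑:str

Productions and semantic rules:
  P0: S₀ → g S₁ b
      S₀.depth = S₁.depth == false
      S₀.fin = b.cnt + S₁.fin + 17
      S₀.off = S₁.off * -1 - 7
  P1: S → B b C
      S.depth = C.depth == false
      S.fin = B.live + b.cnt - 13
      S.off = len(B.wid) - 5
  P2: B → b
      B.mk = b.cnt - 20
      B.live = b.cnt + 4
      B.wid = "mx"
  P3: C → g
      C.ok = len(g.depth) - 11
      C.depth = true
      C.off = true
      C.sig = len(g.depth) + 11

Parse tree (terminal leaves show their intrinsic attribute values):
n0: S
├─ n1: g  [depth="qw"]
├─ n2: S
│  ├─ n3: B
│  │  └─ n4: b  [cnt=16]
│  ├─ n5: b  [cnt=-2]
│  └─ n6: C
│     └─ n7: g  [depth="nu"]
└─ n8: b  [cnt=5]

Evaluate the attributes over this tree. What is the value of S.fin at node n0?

1. n1.depth = "qw"  [terminal]
2. n4.cnt = 16  [terminal]
3. n3.mk = -4  [b.cnt - 20]
4. n3.live = 20  [b.cnt + 4]
5. n3.wid = "mx"  ["mx"]
6. n5.cnt = -2  [terminal]
7. n7.depth = "nu"  [terminal]
8. n6.ok = -9  [len(g.depth) - 11]
9. n6.depth = true  [true]
10. n6.off = true  [true]
11. n6.sig = 13  [len(g.depth) + 11]
12. n2.depth = false  [C.depth == false]
13. n2.fin = 5  [B.live + b.cnt - 13]
14. n2.off = -3  [len(B.wid) - 5]
15. n8.cnt = 5  [terminal]
16. n0.depth = true  [S₁.depth == false]
17. n0.fin = 27  [b.cnt + S₁.fin + 17]
18. n0.off = -4  [S₁.off * -1 - 7]

27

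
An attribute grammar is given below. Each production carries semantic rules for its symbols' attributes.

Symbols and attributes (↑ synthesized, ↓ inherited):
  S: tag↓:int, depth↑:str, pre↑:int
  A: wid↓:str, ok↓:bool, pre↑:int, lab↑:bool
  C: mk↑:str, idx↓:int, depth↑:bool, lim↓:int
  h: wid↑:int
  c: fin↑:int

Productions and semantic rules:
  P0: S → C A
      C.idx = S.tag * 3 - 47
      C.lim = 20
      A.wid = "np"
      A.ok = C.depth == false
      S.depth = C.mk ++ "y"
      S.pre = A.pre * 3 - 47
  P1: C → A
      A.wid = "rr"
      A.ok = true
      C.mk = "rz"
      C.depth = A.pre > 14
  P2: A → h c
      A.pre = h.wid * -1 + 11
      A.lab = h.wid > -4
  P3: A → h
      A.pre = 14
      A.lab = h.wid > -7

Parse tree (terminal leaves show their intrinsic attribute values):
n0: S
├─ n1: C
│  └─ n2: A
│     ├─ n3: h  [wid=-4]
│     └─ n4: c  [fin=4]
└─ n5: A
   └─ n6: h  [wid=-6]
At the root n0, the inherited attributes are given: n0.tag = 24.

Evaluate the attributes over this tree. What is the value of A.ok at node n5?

1. n0.tag = 24  [given at root]
2. n1.idx = 25  [S.tag * 3 - 47]
3. n1.lim = 20  [20]
4. n2.wid = "rr"  ["rr"]
5. n2.ok = true  [true]
6. n3.wid = -4  [terminal]
7. n4.fin = 4  [terminal]
8. n2.pre = 15  [h.wid * -1 + 11]
9. n2.lab = false  [h.wid > -4]
10. n1.mk = "rz"  ["rz"]
11. n1.depth = true  [A.pre > 14]
12. n5.wid = "np"  ["np"]
13. n5.ok = false  [C.depth == false]
14. n6.wid = -6  [terminal]
15. n5.pre = 14  [14]
16. n5.lab = true  [h.wid > -7]
17. n0.depth = "rzy"  [C.mk ++ "y"]
18. n0.pre = -5  [A.pre * 3 - 47]

false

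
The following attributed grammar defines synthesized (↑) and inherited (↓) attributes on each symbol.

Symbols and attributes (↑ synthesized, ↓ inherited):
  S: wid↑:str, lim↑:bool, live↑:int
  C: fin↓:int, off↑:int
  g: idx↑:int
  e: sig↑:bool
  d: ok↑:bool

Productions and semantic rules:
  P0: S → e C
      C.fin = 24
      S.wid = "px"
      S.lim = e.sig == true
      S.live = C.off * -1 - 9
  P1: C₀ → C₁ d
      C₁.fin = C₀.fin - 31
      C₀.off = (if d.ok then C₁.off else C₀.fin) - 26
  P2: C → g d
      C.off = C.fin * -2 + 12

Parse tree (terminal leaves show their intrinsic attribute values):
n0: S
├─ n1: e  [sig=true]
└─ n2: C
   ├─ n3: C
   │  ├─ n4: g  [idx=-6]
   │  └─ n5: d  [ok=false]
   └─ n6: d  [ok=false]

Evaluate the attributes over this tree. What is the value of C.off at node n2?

-2

1. n1.sig = true  [terminal]
2. n2.fin = 24  [24]
3. n3.fin = -7  [C₀.fin - 31]
4. n4.idx = -6  [terminal]
5. n5.ok = false  [terminal]
6. n3.off = 26  [C.fin * -2 + 12]
7. n6.ok = false  [terminal]
8. n2.off = -2  [(if d.ok then C₁.off else C₀.fin) - 26]
9. n0.wid = "px"  ["px"]
10. n0.lim = true  [e.sig == true]
11. n0.live = -7  [C.off * -1 - 9]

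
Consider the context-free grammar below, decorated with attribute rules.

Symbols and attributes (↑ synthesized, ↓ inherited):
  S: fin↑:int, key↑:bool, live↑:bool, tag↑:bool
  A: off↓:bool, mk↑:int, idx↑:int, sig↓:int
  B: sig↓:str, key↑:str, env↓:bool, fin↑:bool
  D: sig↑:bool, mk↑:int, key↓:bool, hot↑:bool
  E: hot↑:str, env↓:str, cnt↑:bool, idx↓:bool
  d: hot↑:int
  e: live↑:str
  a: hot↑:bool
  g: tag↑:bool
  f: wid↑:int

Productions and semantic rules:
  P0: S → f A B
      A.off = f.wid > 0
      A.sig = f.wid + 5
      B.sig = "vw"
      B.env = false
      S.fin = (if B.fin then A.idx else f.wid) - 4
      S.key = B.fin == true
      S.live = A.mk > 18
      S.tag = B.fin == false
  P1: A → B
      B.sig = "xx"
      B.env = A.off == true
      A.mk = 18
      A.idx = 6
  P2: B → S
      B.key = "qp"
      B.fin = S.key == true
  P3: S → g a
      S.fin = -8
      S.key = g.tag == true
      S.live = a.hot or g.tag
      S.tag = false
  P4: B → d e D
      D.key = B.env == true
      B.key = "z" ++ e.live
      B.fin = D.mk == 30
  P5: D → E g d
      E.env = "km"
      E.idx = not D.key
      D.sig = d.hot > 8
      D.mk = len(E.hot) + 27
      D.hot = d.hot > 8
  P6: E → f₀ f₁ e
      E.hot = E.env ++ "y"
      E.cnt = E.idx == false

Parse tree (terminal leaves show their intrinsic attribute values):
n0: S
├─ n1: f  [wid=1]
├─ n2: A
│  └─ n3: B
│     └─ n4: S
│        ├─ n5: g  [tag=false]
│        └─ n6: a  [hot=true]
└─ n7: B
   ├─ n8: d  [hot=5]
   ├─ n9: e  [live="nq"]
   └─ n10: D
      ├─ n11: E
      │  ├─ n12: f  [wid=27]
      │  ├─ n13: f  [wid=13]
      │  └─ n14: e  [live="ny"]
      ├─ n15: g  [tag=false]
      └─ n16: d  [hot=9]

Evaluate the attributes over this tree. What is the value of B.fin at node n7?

1. n1.wid = 1  [terminal]
2. n2.off = true  [f.wid > 0]
3. n2.sig = 6  [f.wid + 5]
4. n3.sig = "xx"  ["xx"]
5. n3.env = true  [A.off == true]
6. n5.tag = false  [terminal]
7. n6.hot = true  [terminal]
8. n4.fin = -8  [-8]
9. n4.key = false  [g.tag == true]
10. n4.live = true  [a.hot or g.tag]
11. n4.tag = false  [false]
12. n3.key = "qp"  ["qp"]
13. n3.fin = false  [S.key == true]
14. n2.mk = 18  [18]
15. n2.idx = 6  [6]
16. n7.sig = "vw"  ["vw"]
17. n7.env = false  [false]
18. n8.hot = 5  [terminal]
19. n9.live = "nq"  [terminal]
20. n10.key = false  [B.env == true]
21. n11.env = "km"  ["km"]
22. n11.idx = true  [not D.key]
23. n12.wid = 27  [terminal]
24. n13.wid = 13  [terminal]
25. n14.live = "ny"  [terminal]
26. n11.hot = "kmy"  [E.env ++ "y"]
27. n11.cnt = false  [E.idx == false]
28. n15.tag = false  [terminal]
29. n16.hot = 9  [terminal]
30. n10.sig = true  [d.hot > 8]
31. n10.mk = 30  [len(E.hot) + 27]
32. n10.hot = true  [d.hot > 8]
33. n7.key = "znq"  ["z" ++ e.live]
34. n7.fin = true  [D.mk == 30]
35. n0.fin = 2  [(if B.fin then A.idx else f.wid) - 4]
36. n0.key = true  [B.fin == true]
37. n0.live = false  [A.mk > 18]
38. n0.tag = false  [B.fin == false]

true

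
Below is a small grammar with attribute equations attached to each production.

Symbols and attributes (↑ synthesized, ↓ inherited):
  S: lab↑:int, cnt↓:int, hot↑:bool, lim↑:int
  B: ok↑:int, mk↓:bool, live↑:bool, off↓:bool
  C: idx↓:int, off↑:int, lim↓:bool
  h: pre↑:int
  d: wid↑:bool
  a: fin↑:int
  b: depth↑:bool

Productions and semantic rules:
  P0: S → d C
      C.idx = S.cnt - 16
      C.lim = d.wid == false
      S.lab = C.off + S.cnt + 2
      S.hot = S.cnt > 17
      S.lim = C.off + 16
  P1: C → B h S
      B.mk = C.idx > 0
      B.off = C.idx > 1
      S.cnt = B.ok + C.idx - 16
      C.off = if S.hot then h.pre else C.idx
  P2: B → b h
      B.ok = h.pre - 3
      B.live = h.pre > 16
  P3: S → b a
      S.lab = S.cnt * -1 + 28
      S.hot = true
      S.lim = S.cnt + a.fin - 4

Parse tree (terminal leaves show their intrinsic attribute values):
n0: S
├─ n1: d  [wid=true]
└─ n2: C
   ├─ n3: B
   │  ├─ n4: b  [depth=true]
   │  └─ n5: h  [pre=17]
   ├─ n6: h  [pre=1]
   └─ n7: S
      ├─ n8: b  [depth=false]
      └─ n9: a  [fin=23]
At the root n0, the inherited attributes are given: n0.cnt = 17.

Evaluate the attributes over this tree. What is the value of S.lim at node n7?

1. n0.cnt = 17  [given at root]
2. n1.wid = true  [terminal]
3. n2.idx = 1  [S.cnt - 16]
4. n2.lim = false  [d.wid == false]
5. n3.mk = true  [C.idx > 0]
6. n3.off = false  [C.idx > 1]
7. n4.depth = true  [terminal]
8. n5.pre = 17  [terminal]
9. n3.ok = 14  [h.pre - 3]
10. n3.live = true  [h.pre > 16]
11. n6.pre = 1  [terminal]
12. n7.cnt = -1  [B.ok + C.idx - 16]
13. n8.depth = false  [terminal]
14. n9.fin = 23  [terminal]
15. n7.lab = 29  [S.cnt * -1 + 28]
16. n7.hot = true  [true]
17. n7.lim = 18  [S.cnt + a.fin - 4]
18. n2.off = 1  [if S.hot then h.pre else C.idx]
19. n0.lab = 20  [C.off + S.cnt + 2]
20. n0.hot = false  [S.cnt > 17]
21. n0.lim = 17  [C.off + 16]

18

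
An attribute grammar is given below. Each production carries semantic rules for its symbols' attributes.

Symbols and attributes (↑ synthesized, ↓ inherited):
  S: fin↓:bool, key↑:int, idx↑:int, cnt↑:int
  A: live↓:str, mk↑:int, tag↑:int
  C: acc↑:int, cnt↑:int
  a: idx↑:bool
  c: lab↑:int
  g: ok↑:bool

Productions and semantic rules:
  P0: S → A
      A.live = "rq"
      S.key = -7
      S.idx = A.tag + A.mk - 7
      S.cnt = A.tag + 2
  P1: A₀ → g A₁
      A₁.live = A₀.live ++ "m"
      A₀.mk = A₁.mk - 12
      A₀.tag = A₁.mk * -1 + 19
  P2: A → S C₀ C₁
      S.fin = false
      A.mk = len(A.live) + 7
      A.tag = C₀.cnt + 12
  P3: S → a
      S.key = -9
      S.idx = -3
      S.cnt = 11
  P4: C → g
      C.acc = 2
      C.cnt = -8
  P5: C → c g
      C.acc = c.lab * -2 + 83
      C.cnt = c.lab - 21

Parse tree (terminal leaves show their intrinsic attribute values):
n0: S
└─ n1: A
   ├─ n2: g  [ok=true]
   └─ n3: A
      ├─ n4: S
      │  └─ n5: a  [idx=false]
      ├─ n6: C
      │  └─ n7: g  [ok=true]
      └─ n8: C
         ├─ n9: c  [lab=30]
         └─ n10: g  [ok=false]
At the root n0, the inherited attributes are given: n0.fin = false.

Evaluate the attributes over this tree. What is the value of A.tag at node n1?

9

1. n0.fin = false  [given at root]
2. n1.live = "rq"  ["rq"]
3. n2.ok = true  [terminal]
4. n3.live = "rqm"  [A₀.live ++ "m"]
5. n4.fin = false  [false]
6. n5.idx = false  [terminal]
7. n4.key = -9  [-9]
8. n4.idx = -3  [-3]
9. n4.cnt = 11  [11]
10. n7.ok = true  [terminal]
11. n6.acc = 2  [2]
12. n6.cnt = -8  [-8]
13. n9.lab = 30  [terminal]
14. n10.ok = false  [terminal]
15. n8.acc = 23  [c.lab * -2 + 83]
16. n8.cnt = 9  [c.lab - 21]
17. n3.mk = 10  [len(A.live) + 7]
18. n3.tag = 4  [C₀.cnt + 12]
19. n1.mk = -2  [A₁.mk - 12]
20. n1.tag = 9  [A₁.mk * -1 + 19]
21. n0.key = -7  [-7]
22. n0.idx = 0  [A.tag + A.mk - 7]
23. n0.cnt = 11  [A.tag + 2]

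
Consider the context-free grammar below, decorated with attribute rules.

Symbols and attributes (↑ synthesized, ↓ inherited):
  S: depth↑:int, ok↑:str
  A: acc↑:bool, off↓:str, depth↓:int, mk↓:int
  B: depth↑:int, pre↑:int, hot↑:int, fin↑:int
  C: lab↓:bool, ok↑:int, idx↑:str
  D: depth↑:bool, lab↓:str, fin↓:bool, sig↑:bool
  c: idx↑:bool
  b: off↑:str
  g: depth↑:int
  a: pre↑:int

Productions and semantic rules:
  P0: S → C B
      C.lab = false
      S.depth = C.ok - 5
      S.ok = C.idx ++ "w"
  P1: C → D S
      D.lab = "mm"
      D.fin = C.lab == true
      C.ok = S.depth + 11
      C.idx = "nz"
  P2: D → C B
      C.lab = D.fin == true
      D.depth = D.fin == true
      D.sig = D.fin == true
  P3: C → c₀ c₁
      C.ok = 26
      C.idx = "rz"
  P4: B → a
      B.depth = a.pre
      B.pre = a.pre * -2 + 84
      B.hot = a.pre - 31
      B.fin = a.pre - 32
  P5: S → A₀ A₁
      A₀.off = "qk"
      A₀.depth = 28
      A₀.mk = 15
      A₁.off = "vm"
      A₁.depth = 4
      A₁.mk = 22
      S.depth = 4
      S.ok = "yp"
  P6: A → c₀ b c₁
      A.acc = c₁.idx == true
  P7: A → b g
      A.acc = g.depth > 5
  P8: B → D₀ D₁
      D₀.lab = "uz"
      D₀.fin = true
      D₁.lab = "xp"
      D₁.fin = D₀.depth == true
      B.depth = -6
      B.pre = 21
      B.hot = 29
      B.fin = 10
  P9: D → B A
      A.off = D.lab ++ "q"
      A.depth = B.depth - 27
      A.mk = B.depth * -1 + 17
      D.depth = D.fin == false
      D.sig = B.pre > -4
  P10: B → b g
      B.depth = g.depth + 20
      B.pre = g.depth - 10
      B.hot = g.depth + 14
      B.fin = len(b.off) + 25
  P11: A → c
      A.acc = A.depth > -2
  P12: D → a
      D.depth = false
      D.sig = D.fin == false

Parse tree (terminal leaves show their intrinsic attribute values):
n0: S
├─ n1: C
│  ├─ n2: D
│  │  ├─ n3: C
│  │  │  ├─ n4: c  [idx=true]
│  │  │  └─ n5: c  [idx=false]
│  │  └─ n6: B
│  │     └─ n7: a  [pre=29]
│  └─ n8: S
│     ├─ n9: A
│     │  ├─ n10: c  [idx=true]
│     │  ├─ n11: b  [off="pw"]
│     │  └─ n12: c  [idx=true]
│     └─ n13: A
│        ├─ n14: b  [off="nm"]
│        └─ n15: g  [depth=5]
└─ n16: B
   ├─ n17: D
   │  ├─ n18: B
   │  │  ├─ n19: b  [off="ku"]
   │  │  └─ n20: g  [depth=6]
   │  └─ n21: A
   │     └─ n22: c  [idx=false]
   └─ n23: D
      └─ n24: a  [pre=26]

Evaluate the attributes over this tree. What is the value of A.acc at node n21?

true

1. n1.lab = false  [false]
2. n2.lab = "mm"  ["mm"]
3. n2.fin = false  [C.lab == true]
4. n3.lab = false  [D.fin == true]
5. n4.idx = true  [terminal]
6. n5.idx = false  [terminal]
7. n3.ok = 26  [26]
8. n3.idx = "rz"  ["rz"]
9. n7.pre = 29  [terminal]
10. n6.depth = 29  [a.pre]
11. n6.pre = 26  [a.pre * -2 + 84]
12. n6.hot = -2  [a.pre - 31]
13. n6.fin = -3  [a.pre - 32]
14. n2.depth = false  [D.fin == true]
15. n2.sig = false  [D.fin == true]
16. n9.off = "qk"  ["qk"]
17. n9.depth = 28  [28]
18. n9.mk = 15  [15]
19. n10.idx = true  [terminal]
20. n11.off = "pw"  [terminal]
21. n12.idx = true  [terminal]
22. n9.acc = true  [c₁.idx == true]
23. n13.off = "vm"  ["vm"]
24. n13.depth = 4  [4]
25. n13.mk = 22  [22]
26. n14.off = "nm"  [terminal]
27. n15.depth = 5  [terminal]
28. n13.acc = false  [g.depth > 5]
29. n8.depth = 4  [4]
30. n8.ok = "yp"  ["yp"]
31. n1.ok = 15  [S.depth + 11]
32. n1.idx = "nz"  ["nz"]
33. n17.lab = "uz"  ["uz"]
34. n17.fin = true  [true]
35. n19.off = "ku"  [terminal]
36. n20.depth = 6  [terminal]
37. n18.depth = 26  [g.depth + 20]
38. n18.pre = -4  [g.depth - 10]
39. n18.hot = 20  [g.depth + 14]
40. n18.fin = 27  [len(b.off) + 25]
41. n21.off = "uzq"  [D.lab ++ "q"]
42. n21.depth = -1  [B.depth - 27]
43. n21.mk = -9  [B.depth * -1 + 17]
44. n22.idx = false  [terminal]
45. n21.acc = true  [A.depth > -2]
46. n17.depth = false  [D.fin == false]
47. n17.sig = false  [B.pre > -4]
48. n23.lab = "xp"  ["xp"]
49. n23.fin = false  [D₀.depth == true]
50. n24.pre = 26  [terminal]
51. n23.depth = false  [false]
52. n23.sig = true  [D.fin == false]
53. n16.depth = -6  [-6]
54. n16.pre = 21  [21]
55. n16.hot = 29  [29]
56. n16.fin = 10  [10]
57. n0.depth = 10  [C.ok - 5]
58. n0.ok = "nzw"  [C.idx ++ "w"]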